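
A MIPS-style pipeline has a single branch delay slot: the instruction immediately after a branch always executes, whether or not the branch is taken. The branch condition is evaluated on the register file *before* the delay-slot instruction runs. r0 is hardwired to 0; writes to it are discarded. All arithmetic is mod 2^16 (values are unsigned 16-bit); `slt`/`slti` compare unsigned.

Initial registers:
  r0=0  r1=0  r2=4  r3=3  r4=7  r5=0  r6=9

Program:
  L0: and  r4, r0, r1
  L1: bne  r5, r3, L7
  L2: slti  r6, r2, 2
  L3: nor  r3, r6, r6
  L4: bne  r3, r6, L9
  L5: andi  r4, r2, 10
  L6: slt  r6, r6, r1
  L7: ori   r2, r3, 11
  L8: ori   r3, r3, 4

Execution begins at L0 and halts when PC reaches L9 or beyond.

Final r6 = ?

0

PC=0  and  r4, r0, r1        | r0=0 r1=0 r2=4 r3=3 r4=0 r5=0 r6=9
PC=1  bne  r5, r3, L7        | r0=0 r1=0 r2=4 r3=3 r4=0 r5=0 r6=9  [TAKEN]
PC=2  slti  r6, r2, 2        | r0=0 r1=0 r2=4 r3=3 r4=0 r5=0 r6=0
PC=7  ori   r2, r3, 11       | r0=0 r1=0 r2=11 r3=3 r4=0 r5=0 r6=0
PC=8  ori   r3, r3, 4        | r0=0 r1=0 r2=11 r3=7 r4=0 r5=0 r6=0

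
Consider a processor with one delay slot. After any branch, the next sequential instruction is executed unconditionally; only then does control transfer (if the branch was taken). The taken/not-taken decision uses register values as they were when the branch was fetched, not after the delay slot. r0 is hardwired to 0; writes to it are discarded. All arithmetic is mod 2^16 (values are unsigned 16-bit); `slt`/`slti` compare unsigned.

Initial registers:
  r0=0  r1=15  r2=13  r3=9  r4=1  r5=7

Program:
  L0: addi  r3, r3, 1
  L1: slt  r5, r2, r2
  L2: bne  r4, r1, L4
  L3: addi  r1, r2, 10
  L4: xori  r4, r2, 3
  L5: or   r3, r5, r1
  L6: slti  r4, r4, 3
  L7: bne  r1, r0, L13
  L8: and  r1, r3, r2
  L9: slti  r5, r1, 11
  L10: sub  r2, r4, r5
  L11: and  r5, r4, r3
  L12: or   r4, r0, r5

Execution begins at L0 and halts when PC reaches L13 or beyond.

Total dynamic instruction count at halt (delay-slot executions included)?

9

  step pc=0: addi  r3, r3, 1  regs=(0,15,13,10,1,7)
  step pc=1: slt  r5, r2, r2  regs=(0,15,13,10,1,0)
  step pc=2: bne  r4, r1, L4  cond=T  regs=(0,15,13,10,1,0)
  step pc=3: addi  r1, r2, 10  regs=(0,23,13,10,1,0)
  step pc=4: xori  r4, r2, 3  regs=(0,23,13,10,14,0)
  step pc=5: or   r3, r5, r1  regs=(0,23,13,23,14,0)
  step pc=6: slti  r4, r4, 3  regs=(0,23,13,23,0,0)
  step pc=7: bne  r1, r0, L13  cond=T  regs=(0,23,13,23,0,0)
  step pc=8: and  r1, r3, r2  regs=(0,5,13,23,0,0)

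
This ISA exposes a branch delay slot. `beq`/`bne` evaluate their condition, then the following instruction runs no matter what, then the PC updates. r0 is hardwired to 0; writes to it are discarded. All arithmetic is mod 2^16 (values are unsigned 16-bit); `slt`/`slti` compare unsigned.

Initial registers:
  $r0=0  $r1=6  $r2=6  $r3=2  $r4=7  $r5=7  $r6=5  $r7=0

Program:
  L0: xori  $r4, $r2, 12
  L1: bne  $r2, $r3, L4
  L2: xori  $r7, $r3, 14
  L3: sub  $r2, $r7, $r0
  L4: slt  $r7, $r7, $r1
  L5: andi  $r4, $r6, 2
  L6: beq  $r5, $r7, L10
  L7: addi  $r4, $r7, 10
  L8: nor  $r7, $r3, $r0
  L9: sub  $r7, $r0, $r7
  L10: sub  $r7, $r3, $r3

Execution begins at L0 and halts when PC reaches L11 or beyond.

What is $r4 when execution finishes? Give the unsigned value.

10

PC=0  xori  $r4, $r2, 12     | $r0=0 $r1=6 $r2=6 $r3=2 $r4=10 $r5=7 $r6=5 $r7=0
PC=1  bne  $r2, $r3, L4      | $r0=0 $r1=6 $r2=6 $r3=2 $r4=10 $r5=7 $r6=5 $r7=0  [TAKEN]
PC=2  xori  $r7, $r3, 14     | $r0=0 $r1=6 $r2=6 $r3=2 $r4=10 $r5=7 $r6=5 $r7=12
PC=4  slt  $r7, $r7, $r1     | $r0=0 $r1=6 $r2=6 $r3=2 $r4=10 $r5=7 $r6=5 $r7=0
PC=5  andi  $r4, $r6, 2      | $r0=0 $r1=6 $r2=6 $r3=2 $r4=0 $r5=7 $r6=5 $r7=0
PC=6  beq  $r5, $r7, L10     | $r0=0 $r1=6 $r2=6 $r3=2 $r4=0 $r5=7 $r6=5 $r7=0  [not taken]
PC=7  addi  $r4, $r7, 10     | $r0=0 $r1=6 $r2=6 $r3=2 $r4=10 $r5=7 $r6=5 $r7=0
PC=8  nor  $r7, $r3, $r0     | $r0=0 $r1=6 $r2=6 $r3=2 $r4=10 $r5=7 $r6=5 $r7=65533
PC=9  sub  $r7, $r0, $r7     | $r0=0 $r1=6 $r2=6 $r3=2 $r4=10 $r5=7 $r6=5 $r7=3
PC=10 sub  $r7, $r3, $r3     | $r0=0 $r1=6 $r2=6 $r3=2 $r4=10 $r5=7 $r6=5 $r7=0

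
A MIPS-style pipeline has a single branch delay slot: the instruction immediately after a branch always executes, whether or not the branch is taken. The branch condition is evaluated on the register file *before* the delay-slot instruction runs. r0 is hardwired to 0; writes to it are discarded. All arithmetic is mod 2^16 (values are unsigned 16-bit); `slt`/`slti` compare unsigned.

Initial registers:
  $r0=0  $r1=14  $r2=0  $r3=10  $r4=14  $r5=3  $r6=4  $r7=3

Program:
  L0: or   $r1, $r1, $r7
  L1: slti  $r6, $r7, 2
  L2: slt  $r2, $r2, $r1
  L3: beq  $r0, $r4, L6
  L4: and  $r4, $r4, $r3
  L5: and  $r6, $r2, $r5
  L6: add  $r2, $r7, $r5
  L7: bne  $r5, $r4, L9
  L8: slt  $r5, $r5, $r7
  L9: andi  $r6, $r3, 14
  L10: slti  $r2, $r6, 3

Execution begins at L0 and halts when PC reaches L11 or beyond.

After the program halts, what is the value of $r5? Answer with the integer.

  step pc=0: or   $r1, $r1, $r7  regs=(0,15,0,10,14,3,4,3)
  step pc=1: slti  $r6, $r7, 2  regs=(0,15,0,10,14,3,0,3)
  step pc=2: slt  $r2, $r2, $r1  regs=(0,15,1,10,14,3,0,3)
  step pc=3: beq  $r0, $r4, L6  cond=F  regs=(0,15,1,10,14,3,0,3)
  step pc=4: and  $r4, $r4, $r3  regs=(0,15,1,10,10,3,0,3)
  step pc=5: and  $r6, $r2, $r5  regs=(0,15,1,10,10,3,1,3)
  step pc=6: add  $r2, $r7, $r5  regs=(0,15,6,10,10,3,1,3)
  step pc=7: bne  $r5, $r4, L9  cond=T  regs=(0,15,6,10,10,3,1,3)
  step pc=8: slt  $r5, $r5, $r7  regs=(0,15,6,10,10,0,1,3)
  step pc=9: andi  $r6, $r3, 14  regs=(0,15,6,10,10,0,10,3)
  step pc=10: slti  $r2, $r6, 3  regs=(0,15,0,10,10,0,10,3)

0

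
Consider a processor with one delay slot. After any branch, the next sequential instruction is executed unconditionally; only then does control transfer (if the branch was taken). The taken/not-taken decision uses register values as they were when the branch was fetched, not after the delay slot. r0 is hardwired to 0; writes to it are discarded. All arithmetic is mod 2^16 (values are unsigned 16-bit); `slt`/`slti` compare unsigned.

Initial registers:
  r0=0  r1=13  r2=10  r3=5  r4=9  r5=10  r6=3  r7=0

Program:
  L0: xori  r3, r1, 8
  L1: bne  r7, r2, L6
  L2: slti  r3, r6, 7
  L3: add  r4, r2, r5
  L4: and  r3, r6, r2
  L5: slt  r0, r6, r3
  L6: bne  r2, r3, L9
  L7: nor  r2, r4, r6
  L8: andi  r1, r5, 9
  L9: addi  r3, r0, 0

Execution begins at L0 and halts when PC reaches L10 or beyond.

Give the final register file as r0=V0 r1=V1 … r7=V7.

#0 xori  r3, r1, 8 ; 0/13/10/5/9/10/3/0
#1 bne  r7, r2, L6 ; 0/13/10/5/9/10/3/0 ; →target
#2 slti  r3, r6, 7 ; 0/13/10/1/9/10/3/0
#6 bne  r2, r3, L9 ; 0/13/10/1/9/10/3/0 ; →target
#7 nor  r2, r4, r6 ; 0/13/65524/1/9/10/3/0
#9 addi  r3, r0, 0 ; 0/13/65524/0/9/10/3/0

r0=0 r1=13 r2=65524 r3=0 r4=9 r5=10 r6=3 r7=0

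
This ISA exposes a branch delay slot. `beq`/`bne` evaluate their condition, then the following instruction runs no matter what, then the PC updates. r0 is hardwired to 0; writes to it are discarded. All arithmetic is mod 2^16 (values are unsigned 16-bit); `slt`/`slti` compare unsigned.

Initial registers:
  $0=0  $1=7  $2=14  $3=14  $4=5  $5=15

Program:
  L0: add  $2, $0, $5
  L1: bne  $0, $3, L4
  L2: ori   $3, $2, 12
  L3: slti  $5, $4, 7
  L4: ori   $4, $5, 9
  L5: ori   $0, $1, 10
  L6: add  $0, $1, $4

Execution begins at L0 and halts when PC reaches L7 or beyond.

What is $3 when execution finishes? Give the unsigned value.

15

  step pc=0: add  $2, $0, $5  regs=(0,7,15,14,5,15)
  step pc=1: bne  $0, $3, L4  cond=T  regs=(0,7,15,14,5,15)
  step pc=2: ori   $3, $2, 12  regs=(0,7,15,15,5,15)
  step pc=4: ori   $4, $5, 9  regs=(0,7,15,15,15,15)
  step pc=5: ori   $0, $1, 10  regs=(0,7,15,15,15,15)
  step pc=6: add  $0, $1, $4  regs=(0,7,15,15,15,15)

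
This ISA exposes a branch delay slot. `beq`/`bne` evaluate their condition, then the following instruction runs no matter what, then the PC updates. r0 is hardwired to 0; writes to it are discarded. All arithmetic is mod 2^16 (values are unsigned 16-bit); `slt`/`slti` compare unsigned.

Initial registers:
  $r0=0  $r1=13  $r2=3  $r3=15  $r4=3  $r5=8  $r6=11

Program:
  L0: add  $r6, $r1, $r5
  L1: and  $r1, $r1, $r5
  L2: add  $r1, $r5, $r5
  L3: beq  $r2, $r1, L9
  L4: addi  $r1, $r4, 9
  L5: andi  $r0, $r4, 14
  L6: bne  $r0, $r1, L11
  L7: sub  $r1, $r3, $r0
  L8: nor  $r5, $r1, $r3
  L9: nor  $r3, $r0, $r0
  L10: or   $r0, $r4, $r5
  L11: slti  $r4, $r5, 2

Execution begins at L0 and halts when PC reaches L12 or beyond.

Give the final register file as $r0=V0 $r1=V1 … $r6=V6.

#0 add  $r6, $r1, $r5 ; 0/13/3/15/3/8/21
#1 and  $r1, $r1, $r5 ; 0/8/3/15/3/8/21
#2 add  $r1, $r5, $r5 ; 0/16/3/15/3/8/21
#3 beq  $r2, $r1, L9 ; 0/16/3/15/3/8/21 ; →fallthru
#4 addi  $r1, $r4, 9 ; 0/12/3/15/3/8/21
#5 andi  $r0, $r4, 14 ; 0/12/3/15/3/8/21
#6 bne  $r0, $r1, L11 ; 0/12/3/15/3/8/21 ; →target
#7 sub  $r1, $r3, $r0 ; 0/15/3/15/3/8/21
#11 slti  $r4, $r5, 2 ; 0/15/3/15/0/8/21

$r0=0 $r1=15 $r2=3 $r3=15 $r4=0 $r5=8 $r6=21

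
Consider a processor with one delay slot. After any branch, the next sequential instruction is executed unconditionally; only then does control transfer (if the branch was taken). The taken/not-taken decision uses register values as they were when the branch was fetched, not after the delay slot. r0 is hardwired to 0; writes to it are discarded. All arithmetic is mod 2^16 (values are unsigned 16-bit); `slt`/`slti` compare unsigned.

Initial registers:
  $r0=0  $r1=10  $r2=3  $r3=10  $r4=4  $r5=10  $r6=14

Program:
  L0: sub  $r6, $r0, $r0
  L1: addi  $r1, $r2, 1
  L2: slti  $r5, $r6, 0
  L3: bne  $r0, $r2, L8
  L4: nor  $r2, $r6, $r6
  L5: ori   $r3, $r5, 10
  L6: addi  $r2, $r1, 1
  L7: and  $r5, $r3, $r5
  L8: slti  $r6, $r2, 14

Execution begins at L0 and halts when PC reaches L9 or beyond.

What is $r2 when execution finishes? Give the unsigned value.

  step pc=0: sub  $r6, $r0, $r0  regs=(0,10,3,10,4,10,0)
  step pc=1: addi  $r1, $r2, 1  regs=(0,4,3,10,4,10,0)
  step pc=2: slti  $r5, $r6, 0  regs=(0,4,3,10,4,0,0)
  step pc=3: bne  $r0, $r2, L8  cond=T  regs=(0,4,3,10,4,0,0)
  step pc=4: nor  $r2, $r6, $r6  regs=(0,4,65535,10,4,0,0)
  step pc=8: slti  $r6, $r2, 14  regs=(0,4,65535,10,4,0,0)

65535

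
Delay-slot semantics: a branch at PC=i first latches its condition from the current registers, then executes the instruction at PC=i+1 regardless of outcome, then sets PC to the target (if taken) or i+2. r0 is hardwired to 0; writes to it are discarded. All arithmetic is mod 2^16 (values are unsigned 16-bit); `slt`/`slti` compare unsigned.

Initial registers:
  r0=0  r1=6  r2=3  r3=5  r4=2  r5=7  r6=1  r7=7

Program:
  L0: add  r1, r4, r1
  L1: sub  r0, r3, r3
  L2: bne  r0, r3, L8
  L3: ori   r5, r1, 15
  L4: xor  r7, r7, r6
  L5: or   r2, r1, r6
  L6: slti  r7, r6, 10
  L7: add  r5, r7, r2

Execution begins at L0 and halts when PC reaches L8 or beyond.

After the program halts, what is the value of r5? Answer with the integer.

#0 add  r1, r4, r1 ; 0/8/3/5/2/7/1/7
#1 sub  r0, r3, r3 ; 0/8/3/5/2/7/1/7
#2 bne  r0, r3, L8 ; 0/8/3/5/2/7/1/7 ; →target
#3 ori   r5, r1, 15 ; 0/8/3/5/2/15/1/7

15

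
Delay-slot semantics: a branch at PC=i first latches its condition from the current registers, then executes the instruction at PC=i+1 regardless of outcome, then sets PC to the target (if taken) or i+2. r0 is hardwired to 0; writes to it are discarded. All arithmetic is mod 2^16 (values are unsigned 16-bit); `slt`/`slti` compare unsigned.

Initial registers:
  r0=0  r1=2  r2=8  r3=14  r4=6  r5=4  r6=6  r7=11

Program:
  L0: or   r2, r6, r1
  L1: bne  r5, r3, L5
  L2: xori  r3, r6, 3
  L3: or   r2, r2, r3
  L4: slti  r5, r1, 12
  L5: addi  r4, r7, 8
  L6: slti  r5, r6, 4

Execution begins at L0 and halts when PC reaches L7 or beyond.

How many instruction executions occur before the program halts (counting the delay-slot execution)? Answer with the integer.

5

  step pc=0: or   r2, r6, r1  regs=(0,2,6,14,6,4,6,11)
  step pc=1: bne  r5, r3, L5  cond=T  regs=(0,2,6,14,6,4,6,11)
  step pc=2: xori  r3, r6, 3  regs=(0,2,6,5,6,4,6,11)
  step pc=5: addi  r4, r7, 8  regs=(0,2,6,5,19,4,6,11)
  step pc=6: slti  r5, r6, 4  regs=(0,2,6,5,19,0,6,11)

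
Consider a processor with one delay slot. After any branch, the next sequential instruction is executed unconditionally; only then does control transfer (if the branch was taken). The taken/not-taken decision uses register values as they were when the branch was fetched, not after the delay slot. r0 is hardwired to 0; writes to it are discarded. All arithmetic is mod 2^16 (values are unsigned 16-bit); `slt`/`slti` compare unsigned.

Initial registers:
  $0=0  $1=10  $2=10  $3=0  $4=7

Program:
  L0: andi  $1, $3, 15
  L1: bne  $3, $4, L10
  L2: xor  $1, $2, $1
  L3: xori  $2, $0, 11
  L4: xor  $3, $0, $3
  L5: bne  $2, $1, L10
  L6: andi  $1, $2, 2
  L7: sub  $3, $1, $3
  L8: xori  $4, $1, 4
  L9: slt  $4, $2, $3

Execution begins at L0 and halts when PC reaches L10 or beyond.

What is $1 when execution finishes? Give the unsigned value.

  step pc=0: andi  $1, $3, 15  regs=(0,0,10,0,7)
  step pc=1: bne  $3, $4, L10  cond=T  regs=(0,0,10,0,7)
  step pc=2: xor  $1, $2, $1  regs=(0,10,10,0,7)

10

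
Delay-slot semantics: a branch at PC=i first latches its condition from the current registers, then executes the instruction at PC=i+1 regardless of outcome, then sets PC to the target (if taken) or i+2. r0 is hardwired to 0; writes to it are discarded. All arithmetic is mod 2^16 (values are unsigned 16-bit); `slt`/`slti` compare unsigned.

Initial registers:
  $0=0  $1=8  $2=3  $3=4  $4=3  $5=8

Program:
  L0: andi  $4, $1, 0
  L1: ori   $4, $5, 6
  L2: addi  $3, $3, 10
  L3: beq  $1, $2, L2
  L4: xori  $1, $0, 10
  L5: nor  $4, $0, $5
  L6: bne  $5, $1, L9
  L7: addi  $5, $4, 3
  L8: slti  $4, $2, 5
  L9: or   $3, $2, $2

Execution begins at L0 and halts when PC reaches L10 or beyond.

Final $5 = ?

65530

#0 andi  $4, $1, 0 ; 0/8/3/4/0/8
#1 ori   $4, $5, 6 ; 0/8/3/4/14/8
#2 addi  $3, $3, 10 ; 0/8/3/14/14/8
#3 beq  $1, $2, L2 ; 0/8/3/14/14/8 ; →fallthru
#4 xori  $1, $0, 10 ; 0/10/3/14/14/8
#5 nor  $4, $0, $5 ; 0/10/3/14/65527/8
#6 bne  $5, $1, L9 ; 0/10/3/14/65527/8 ; →target
#7 addi  $5, $4, 3 ; 0/10/3/14/65527/65530
#9 or   $3, $2, $2 ; 0/10/3/3/65527/65530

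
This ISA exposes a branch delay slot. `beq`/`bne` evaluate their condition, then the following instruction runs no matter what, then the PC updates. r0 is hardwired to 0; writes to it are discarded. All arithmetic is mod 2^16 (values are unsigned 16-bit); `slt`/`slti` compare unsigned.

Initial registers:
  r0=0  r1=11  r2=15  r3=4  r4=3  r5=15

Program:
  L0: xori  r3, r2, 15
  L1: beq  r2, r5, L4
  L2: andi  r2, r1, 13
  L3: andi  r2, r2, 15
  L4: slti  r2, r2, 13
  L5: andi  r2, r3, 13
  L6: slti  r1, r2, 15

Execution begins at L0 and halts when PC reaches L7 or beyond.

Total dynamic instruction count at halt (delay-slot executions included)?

  step pc=0: xori  r3, r2, 15  regs=(0,11,15,0,3,15)
  step pc=1: beq  r2, r5, L4  cond=T  regs=(0,11,15,0,3,15)
  step pc=2: andi  r2, r1, 13  regs=(0,11,9,0,3,15)
  step pc=4: slti  r2, r2, 13  regs=(0,11,1,0,3,15)
  step pc=5: andi  r2, r3, 13  regs=(0,11,0,0,3,15)
  step pc=6: slti  r1, r2, 15  regs=(0,1,0,0,3,15)

6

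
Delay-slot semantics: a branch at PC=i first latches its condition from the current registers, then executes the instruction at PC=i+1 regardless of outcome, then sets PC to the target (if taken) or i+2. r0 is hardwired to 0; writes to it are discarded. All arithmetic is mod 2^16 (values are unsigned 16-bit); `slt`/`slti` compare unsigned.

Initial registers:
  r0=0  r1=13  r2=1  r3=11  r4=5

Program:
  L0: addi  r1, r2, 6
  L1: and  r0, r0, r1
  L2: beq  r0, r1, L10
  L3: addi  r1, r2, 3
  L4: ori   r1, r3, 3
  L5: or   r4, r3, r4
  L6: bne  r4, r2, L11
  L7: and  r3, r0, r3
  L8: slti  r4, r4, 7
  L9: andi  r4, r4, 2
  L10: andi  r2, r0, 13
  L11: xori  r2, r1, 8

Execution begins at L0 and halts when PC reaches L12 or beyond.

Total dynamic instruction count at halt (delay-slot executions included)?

  step pc=0: addi  r1, r2, 6  regs=(0,7,1,11,5)
  step pc=1: and  r0, r0, r1  regs=(0,7,1,11,5)
  step pc=2: beq  r0, r1, L10  cond=F  regs=(0,7,1,11,5)
  step pc=3: addi  r1, r2, 3  regs=(0,4,1,11,5)
  step pc=4: ori   r1, r3, 3  regs=(0,11,1,11,5)
  step pc=5: or   r4, r3, r4  regs=(0,11,1,11,15)
  step pc=6: bne  r4, r2, L11  cond=T  regs=(0,11,1,11,15)
  step pc=7: and  r3, r0, r3  regs=(0,11,1,0,15)
  step pc=11: xori  r2, r1, 8  regs=(0,11,3,0,15)

9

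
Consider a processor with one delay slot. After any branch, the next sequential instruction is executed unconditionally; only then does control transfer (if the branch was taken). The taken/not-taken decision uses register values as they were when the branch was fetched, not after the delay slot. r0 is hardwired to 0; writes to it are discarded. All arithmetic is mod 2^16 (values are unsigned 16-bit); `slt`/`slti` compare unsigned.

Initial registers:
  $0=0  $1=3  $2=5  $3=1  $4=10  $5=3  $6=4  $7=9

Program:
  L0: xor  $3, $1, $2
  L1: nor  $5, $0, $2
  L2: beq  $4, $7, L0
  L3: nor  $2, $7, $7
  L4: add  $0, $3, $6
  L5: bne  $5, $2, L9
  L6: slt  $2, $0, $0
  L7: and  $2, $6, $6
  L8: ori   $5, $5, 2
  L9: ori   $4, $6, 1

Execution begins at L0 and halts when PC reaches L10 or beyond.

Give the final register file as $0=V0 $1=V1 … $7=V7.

PC=0  xor  $3, $1, $2        | $0=0 $1=3 $2=5 $3=6 $4=10 $5=3 $6=4 $7=9
PC=1  nor  $5, $0, $2        | $0=0 $1=3 $2=5 $3=6 $4=10 $5=65530 $6=4 $7=9
PC=2  beq  $4, $7, L0        | $0=0 $1=3 $2=5 $3=6 $4=10 $5=65530 $6=4 $7=9  [not taken]
PC=3  nor  $2, $7, $7        | $0=0 $1=3 $2=65526 $3=6 $4=10 $5=65530 $6=4 $7=9
PC=4  add  $0, $3, $6        | $0=0 $1=3 $2=65526 $3=6 $4=10 $5=65530 $6=4 $7=9
PC=5  bne  $5, $2, L9        | $0=0 $1=3 $2=65526 $3=6 $4=10 $5=65530 $6=4 $7=9  [TAKEN]
PC=6  slt  $2, $0, $0        | $0=0 $1=3 $2=0 $3=6 $4=10 $5=65530 $6=4 $7=9
PC=9  ori   $4, $6, 1        | $0=0 $1=3 $2=0 $3=6 $4=5 $5=65530 $6=4 $7=9

$0=0 $1=3 $2=0 $3=6 $4=5 $5=65530 $6=4 $7=9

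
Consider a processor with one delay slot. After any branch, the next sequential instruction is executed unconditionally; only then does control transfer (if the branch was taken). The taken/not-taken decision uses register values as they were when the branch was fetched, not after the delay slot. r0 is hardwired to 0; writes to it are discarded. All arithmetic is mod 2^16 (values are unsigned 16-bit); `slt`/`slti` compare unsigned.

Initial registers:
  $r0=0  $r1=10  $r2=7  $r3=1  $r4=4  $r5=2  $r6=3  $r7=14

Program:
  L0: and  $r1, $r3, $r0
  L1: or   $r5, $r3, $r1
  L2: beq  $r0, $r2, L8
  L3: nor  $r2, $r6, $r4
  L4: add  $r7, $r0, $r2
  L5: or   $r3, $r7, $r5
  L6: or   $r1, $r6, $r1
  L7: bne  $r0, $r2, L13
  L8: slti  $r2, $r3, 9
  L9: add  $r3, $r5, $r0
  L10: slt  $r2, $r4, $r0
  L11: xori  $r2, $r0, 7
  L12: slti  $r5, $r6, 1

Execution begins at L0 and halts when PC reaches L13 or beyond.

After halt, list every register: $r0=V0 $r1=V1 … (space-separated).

$r0=0 $r1=3 $r2=0 $r3=65529 $r4=4 $r5=1 $r6=3 $r7=65528

  step pc=0: and  $r1, $r3, $r0  regs=(0,0,7,1,4,2,3,14)
  step pc=1: or   $r5, $r3, $r1  regs=(0,0,7,1,4,1,3,14)
  step pc=2: beq  $r0, $r2, L8  cond=F  regs=(0,0,7,1,4,1,3,14)
  step pc=3: nor  $r2, $r6, $r4  regs=(0,0,65528,1,4,1,3,14)
  step pc=4: add  $r7, $r0, $r2  regs=(0,0,65528,1,4,1,3,65528)
  step pc=5: or   $r3, $r7, $r5  regs=(0,0,65528,65529,4,1,3,65528)
  step pc=6: or   $r1, $r6, $r1  regs=(0,3,65528,65529,4,1,3,65528)
  step pc=7: bne  $r0, $r2, L13  cond=T  regs=(0,3,65528,65529,4,1,3,65528)
  step pc=8: slti  $r2, $r3, 9  regs=(0,3,0,65529,4,1,3,65528)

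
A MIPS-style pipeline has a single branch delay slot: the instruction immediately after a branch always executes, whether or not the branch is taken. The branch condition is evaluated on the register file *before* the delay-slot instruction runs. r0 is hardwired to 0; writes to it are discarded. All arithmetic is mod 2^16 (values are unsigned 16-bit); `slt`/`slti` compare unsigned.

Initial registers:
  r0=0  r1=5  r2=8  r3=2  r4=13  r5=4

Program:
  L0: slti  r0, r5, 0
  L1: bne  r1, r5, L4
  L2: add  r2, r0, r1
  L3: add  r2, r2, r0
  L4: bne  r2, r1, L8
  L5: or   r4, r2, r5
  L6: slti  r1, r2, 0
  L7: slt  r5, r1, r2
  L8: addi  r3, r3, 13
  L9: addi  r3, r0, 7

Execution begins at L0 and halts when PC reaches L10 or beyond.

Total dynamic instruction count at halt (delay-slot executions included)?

PC=0  slti  r0, r5, 0        | r0=0 r1=5 r2=8 r3=2 r4=13 r5=4
PC=1  bne  r1, r5, L4        | r0=0 r1=5 r2=8 r3=2 r4=13 r5=4  [TAKEN]
PC=2  add  r2, r0, r1        | r0=0 r1=5 r2=5 r3=2 r4=13 r5=4
PC=4  bne  r2, r1, L8        | r0=0 r1=5 r2=5 r3=2 r4=13 r5=4  [not taken]
PC=5  or   r4, r2, r5        | r0=0 r1=5 r2=5 r3=2 r4=5 r5=4
PC=6  slti  r1, r2, 0        | r0=0 r1=0 r2=5 r3=2 r4=5 r5=4
PC=7  slt  r5, r1, r2        | r0=0 r1=0 r2=5 r3=2 r4=5 r5=1
PC=8  addi  r3, r3, 13       | r0=0 r1=0 r2=5 r3=15 r4=5 r5=1
PC=9  addi  r3, r0, 7        | r0=0 r1=0 r2=5 r3=7 r4=5 r5=1

9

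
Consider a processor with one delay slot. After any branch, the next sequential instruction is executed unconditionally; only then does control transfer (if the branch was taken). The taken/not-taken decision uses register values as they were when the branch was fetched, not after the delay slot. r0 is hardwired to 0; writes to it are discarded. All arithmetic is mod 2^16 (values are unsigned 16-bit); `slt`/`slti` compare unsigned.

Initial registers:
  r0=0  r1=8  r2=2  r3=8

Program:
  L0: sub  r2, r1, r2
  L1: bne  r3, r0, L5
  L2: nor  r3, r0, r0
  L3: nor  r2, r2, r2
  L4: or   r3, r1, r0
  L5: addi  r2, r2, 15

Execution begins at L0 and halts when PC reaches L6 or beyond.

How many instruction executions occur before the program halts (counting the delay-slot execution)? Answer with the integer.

4

#0 sub  r2, r1, r2 ; 0/8/6/8
#1 bne  r3, r0, L5 ; 0/8/6/8 ; →target
#2 nor  r3, r0, r0 ; 0/8/6/65535
#5 addi  r2, r2, 15 ; 0/8/21/65535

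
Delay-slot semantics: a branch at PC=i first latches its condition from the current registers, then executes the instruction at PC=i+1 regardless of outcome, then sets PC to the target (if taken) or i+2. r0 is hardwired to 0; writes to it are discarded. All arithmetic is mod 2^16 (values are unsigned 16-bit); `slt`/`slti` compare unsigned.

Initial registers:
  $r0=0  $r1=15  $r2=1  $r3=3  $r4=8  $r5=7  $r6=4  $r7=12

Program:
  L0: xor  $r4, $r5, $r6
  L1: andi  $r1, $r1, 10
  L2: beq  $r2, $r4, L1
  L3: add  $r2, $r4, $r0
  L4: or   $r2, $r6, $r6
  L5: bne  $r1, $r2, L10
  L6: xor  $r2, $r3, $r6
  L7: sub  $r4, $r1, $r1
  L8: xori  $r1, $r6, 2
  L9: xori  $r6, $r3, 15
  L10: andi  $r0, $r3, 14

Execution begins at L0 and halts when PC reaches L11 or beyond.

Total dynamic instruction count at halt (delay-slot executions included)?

PC=0  xor  $r4, $r5, $r6     | $r0=0 $r1=15 $r2=1 $r3=3 $r4=3 $r5=7 $r6=4 $r7=12
PC=1  andi  $r1, $r1, 10     | $r0=0 $r1=10 $r2=1 $r3=3 $r4=3 $r5=7 $r6=4 $r7=12
PC=2  beq  $r2, $r4, L1      | $r0=0 $r1=10 $r2=1 $r3=3 $r4=3 $r5=7 $r6=4 $r7=12  [not taken]
PC=3  add  $r2, $r4, $r0     | $r0=0 $r1=10 $r2=3 $r3=3 $r4=3 $r5=7 $r6=4 $r7=12
PC=4  or   $r2, $r6, $r6     | $r0=0 $r1=10 $r2=4 $r3=3 $r4=3 $r5=7 $r6=4 $r7=12
PC=5  bne  $r1, $r2, L10     | $r0=0 $r1=10 $r2=4 $r3=3 $r4=3 $r5=7 $r6=4 $r7=12  [TAKEN]
PC=6  xor  $r2, $r3, $r6     | $r0=0 $r1=10 $r2=7 $r3=3 $r4=3 $r5=7 $r6=4 $r7=12
PC=10 andi  $r0, $r3, 14     | $r0=0 $r1=10 $r2=7 $r3=3 $r4=3 $r5=7 $r6=4 $r7=12

8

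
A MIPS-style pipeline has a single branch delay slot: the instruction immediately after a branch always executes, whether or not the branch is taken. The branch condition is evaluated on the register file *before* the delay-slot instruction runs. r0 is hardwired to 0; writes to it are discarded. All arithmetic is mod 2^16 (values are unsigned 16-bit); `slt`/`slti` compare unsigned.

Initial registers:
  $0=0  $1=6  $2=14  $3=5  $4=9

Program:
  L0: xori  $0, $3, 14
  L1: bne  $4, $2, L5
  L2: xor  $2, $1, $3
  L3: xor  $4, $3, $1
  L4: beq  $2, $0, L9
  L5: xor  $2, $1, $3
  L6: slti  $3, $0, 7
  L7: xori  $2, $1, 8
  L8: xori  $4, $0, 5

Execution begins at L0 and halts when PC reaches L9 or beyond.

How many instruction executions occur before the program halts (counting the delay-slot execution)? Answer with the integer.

7

#0 xori  $0, $3, 14 ; 0/6/14/5/9
#1 bne  $4, $2, L5 ; 0/6/14/5/9 ; →target
#2 xor  $2, $1, $3 ; 0/6/3/5/9
#5 xor  $2, $1, $3 ; 0/6/3/5/9
#6 slti  $3, $0, 7 ; 0/6/3/1/9
#7 xori  $2, $1, 8 ; 0/6/14/1/9
#8 xori  $4, $0, 5 ; 0/6/14/1/5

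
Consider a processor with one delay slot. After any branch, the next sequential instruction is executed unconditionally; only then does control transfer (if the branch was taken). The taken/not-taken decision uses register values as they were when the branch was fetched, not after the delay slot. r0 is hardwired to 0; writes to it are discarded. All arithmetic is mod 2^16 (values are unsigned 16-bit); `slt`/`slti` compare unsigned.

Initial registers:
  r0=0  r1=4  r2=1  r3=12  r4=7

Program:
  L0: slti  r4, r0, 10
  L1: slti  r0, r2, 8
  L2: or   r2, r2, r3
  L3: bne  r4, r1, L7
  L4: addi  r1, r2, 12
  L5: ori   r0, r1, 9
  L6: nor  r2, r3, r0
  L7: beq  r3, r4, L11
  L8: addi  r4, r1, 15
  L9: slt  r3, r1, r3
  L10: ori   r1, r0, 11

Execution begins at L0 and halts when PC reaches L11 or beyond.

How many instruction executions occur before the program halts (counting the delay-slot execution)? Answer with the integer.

9

  step pc=0: slti  r4, r0, 10  regs=(0,4,1,12,1)
  step pc=1: slti  r0, r2, 8  regs=(0,4,1,12,1)
  step pc=2: or   r2, r2, r3  regs=(0,4,13,12,1)
  step pc=3: bne  r4, r1, L7  cond=T  regs=(0,4,13,12,1)
  step pc=4: addi  r1, r2, 12  regs=(0,25,13,12,1)
  step pc=7: beq  r3, r4, L11  cond=F  regs=(0,25,13,12,1)
  step pc=8: addi  r4, r1, 15  regs=(0,25,13,12,40)
  step pc=9: slt  r3, r1, r3  regs=(0,25,13,0,40)
  step pc=10: ori   r1, r0, 11  regs=(0,11,13,0,40)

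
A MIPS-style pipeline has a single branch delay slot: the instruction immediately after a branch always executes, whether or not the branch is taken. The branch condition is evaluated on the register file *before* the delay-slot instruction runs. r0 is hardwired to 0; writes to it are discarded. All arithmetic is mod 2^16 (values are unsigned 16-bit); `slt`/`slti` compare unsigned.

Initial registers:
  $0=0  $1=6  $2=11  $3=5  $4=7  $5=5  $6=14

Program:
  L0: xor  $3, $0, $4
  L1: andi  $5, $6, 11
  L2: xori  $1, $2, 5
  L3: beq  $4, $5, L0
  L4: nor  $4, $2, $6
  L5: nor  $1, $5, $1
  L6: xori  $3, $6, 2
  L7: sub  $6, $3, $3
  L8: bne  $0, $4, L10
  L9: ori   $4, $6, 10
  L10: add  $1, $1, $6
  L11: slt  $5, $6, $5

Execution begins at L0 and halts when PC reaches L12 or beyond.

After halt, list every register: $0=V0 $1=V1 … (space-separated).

#0 xor  $3, $0, $4 ; 0/6/11/7/7/5/14
#1 andi  $5, $6, 11 ; 0/6/11/7/7/10/14
#2 xori  $1, $2, 5 ; 0/14/11/7/7/10/14
#3 beq  $4, $5, L0 ; 0/14/11/7/7/10/14 ; →fallthru
#4 nor  $4, $2, $6 ; 0/14/11/7/65520/10/14
#5 nor  $1, $5, $1 ; 0/65521/11/7/65520/10/14
#6 xori  $3, $6, 2 ; 0/65521/11/12/65520/10/14
#7 sub  $6, $3, $3 ; 0/65521/11/12/65520/10/0
#8 bne  $0, $4, L10 ; 0/65521/11/12/65520/10/0 ; →target
#9 ori   $4, $6, 10 ; 0/65521/11/12/10/10/0
#10 add  $1, $1, $6 ; 0/65521/11/12/10/10/0
#11 slt  $5, $6, $5 ; 0/65521/11/12/10/1/0

$0=0 $1=65521 $2=11 $3=12 $4=10 $5=1 $6=0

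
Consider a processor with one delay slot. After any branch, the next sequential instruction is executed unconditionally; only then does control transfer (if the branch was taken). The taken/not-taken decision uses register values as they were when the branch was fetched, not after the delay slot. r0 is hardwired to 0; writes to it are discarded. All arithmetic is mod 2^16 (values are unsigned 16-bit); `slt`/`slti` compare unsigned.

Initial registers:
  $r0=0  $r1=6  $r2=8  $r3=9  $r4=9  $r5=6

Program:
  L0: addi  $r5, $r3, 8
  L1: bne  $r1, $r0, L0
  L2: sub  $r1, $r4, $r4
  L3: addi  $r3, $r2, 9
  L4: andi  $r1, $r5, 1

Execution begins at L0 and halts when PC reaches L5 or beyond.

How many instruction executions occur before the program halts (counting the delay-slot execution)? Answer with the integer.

#0 addi  $r5, $r3, 8 ; 0/6/8/9/9/17
#1 bne  $r1, $r0, L0 ; 0/6/8/9/9/17 ; →target
#2 sub  $r1, $r4, $r4 ; 0/0/8/9/9/17
#0 addi  $r5, $r3, 8 ; 0/0/8/9/9/17
#1 bne  $r1, $r0, L0 ; 0/0/8/9/9/17 ; →fallthru
#2 sub  $r1, $r4, $r4 ; 0/0/8/9/9/17
#3 addi  $r3, $r2, 9 ; 0/0/8/17/9/17
#4 andi  $r1, $r5, 1 ; 0/1/8/17/9/17

8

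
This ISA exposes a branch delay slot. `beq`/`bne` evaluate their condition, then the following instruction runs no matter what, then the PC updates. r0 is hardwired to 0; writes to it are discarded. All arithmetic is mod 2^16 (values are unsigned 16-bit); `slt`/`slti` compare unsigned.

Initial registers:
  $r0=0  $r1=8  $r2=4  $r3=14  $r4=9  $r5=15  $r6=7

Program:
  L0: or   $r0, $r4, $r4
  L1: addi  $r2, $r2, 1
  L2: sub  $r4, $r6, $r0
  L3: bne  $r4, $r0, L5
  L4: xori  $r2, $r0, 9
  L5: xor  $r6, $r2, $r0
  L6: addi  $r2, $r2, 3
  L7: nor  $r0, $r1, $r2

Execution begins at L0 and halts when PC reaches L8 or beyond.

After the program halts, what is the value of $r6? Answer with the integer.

PC=0  or   $r0, $r4, $r4     | $r0=0 $r1=8 $r2=4 $r3=14 $r4=9 $r5=15 $r6=7
PC=1  addi  $r2, $r2, 1      | $r0=0 $r1=8 $r2=5 $r3=14 $r4=9 $r5=15 $r6=7
PC=2  sub  $r4, $r6, $r0     | $r0=0 $r1=8 $r2=5 $r3=14 $r4=7 $r5=15 $r6=7
PC=3  bne  $r4, $r0, L5      | $r0=0 $r1=8 $r2=5 $r3=14 $r4=7 $r5=15 $r6=7  [TAKEN]
PC=4  xori  $r2, $r0, 9      | $r0=0 $r1=8 $r2=9 $r3=14 $r4=7 $r5=15 $r6=7
PC=5  xor  $r6, $r2, $r0     | $r0=0 $r1=8 $r2=9 $r3=14 $r4=7 $r5=15 $r6=9
PC=6  addi  $r2, $r2, 3      | $r0=0 $r1=8 $r2=12 $r3=14 $r4=7 $r5=15 $r6=9
PC=7  nor  $r0, $r1, $r2     | $r0=0 $r1=8 $r2=12 $r3=14 $r4=7 $r5=15 $r6=9

9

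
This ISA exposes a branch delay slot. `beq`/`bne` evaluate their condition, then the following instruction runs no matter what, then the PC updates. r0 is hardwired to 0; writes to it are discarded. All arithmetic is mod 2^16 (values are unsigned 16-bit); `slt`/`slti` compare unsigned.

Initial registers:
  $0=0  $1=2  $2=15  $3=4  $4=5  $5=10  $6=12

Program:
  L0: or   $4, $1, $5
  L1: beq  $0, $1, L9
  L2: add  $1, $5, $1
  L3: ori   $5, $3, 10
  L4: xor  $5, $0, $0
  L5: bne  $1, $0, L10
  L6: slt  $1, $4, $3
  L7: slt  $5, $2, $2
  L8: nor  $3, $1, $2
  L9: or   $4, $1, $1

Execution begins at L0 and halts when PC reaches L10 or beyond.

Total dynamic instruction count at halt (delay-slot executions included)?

[0] or   $4, $1, $5  →  {$0:0, $1:2, $2:15, $3:4, $4:10, $5:10, $6:12}
[1] beq  $0, $1, L9  →  {$0:0, $1:2, $2:15, $3:4, $4:10, $5:10, $6:12}  ⟨branch fallthrough⟩
[2] add  $1, $5, $1  →  {$0:0, $1:12, $2:15, $3:4, $4:10, $5:10, $6:12}
[3] ori   $5, $3, 10  →  {$0:0, $1:12, $2:15, $3:4, $4:10, $5:14, $6:12}
[4] xor  $5, $0, $0  →  {$0:0, $1:12, $2:15, $3:4, $4:10, $5:0, $6:12}
[5] bne  $1, $0, L10  →  {$0:0, $1:12, $2:15, $3:4, $4:10, $5:0, $6:12}  ⟨branch taken⟩
[6] slt  $1, $4, $3  →  {$0:0, $1:0, $2:15, $3:4, $4:10, $5:0, $6:12}

7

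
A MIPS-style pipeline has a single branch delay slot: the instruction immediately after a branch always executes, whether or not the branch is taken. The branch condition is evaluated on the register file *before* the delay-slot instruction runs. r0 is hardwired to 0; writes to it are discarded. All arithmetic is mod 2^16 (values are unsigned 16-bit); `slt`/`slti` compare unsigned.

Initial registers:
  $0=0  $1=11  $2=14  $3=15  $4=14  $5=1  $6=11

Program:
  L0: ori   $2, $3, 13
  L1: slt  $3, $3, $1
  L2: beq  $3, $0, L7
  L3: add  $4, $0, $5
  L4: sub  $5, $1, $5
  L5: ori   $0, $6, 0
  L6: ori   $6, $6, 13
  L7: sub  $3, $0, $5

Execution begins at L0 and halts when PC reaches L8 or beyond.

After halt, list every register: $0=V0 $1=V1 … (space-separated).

  step pc=0: ori   $2, $3, 13  regs=(0,11,15,15,14,1,11)
  step pc=1: slt  $3, $3, $1  regs=(0,11,15,0,14,1,11)
  step pc=2: beq  $3, $0, L7  cond=T  regs=(0,11,15,0,14,1,11)
  step pc=3: add  $4, $0, $5  regs=(0,11,15,0,1,1,11)
  step pc=7: sub  $3, $0, $5  regs=(0,11,15,65535,1,1,11)

$0=0 $1=11 $2=15 $3=65535 $4=1 $5=1 $6=11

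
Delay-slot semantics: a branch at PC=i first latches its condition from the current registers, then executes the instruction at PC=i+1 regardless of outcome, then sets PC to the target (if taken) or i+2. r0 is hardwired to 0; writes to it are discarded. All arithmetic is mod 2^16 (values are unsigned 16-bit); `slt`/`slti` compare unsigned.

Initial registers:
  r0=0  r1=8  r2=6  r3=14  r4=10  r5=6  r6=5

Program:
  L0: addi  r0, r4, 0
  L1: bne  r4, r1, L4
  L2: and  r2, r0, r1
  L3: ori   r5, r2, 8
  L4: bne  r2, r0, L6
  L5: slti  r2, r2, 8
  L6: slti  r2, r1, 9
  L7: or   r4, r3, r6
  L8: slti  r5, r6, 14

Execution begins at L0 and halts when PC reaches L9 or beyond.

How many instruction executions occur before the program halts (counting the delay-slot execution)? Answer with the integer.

  step pc=0: addi  r0, r4, 0  regs=(0,8,6,14,10,6,5)
  step pc=1: bne  r4, r1, L4  cond=T  regs=(0,8,6,14,10,6,5)
  step pc=2: and  r2, r0, r1  regs=(0,8,0,14,10,6,5)
  step pc=4: bne  r2, r0, L6  cond=F  regs=(0,8,0,14,10,6,5)
  step pc=5: slti  r2, r2, 8  regs=(0,8,1,14,10,6,5)
  step pc=6: slti  r2, r1, 9  regs=(0,8,1,14,10,6,5)
  step pc=7: or   r4, r3, r6  regs=(0,8,1,14,15,6,5)
  step pc=8: slti  r5, r6, 14  regs=(0,8,1,14,15,1,5)

8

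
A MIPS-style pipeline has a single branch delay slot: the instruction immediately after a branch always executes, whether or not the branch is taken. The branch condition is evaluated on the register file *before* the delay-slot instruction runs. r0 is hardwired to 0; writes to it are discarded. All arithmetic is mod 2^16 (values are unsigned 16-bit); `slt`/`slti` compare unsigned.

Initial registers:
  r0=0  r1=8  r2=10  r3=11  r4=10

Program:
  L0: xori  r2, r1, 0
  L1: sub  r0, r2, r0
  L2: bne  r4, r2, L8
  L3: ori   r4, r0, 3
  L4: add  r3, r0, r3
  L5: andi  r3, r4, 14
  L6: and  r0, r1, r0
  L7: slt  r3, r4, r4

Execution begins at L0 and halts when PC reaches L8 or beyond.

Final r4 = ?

#0 xori  r2, r1, 0 ; 0/8/8/11/10
#1 sub  r0, r2, r0 ; 0/8/8/11/10
#2 bne  r4, r2, L8 ; 0/8/8/11/10 ; →target
#3 ori   r4, r0, 3 ; 0/8/8/11/3

3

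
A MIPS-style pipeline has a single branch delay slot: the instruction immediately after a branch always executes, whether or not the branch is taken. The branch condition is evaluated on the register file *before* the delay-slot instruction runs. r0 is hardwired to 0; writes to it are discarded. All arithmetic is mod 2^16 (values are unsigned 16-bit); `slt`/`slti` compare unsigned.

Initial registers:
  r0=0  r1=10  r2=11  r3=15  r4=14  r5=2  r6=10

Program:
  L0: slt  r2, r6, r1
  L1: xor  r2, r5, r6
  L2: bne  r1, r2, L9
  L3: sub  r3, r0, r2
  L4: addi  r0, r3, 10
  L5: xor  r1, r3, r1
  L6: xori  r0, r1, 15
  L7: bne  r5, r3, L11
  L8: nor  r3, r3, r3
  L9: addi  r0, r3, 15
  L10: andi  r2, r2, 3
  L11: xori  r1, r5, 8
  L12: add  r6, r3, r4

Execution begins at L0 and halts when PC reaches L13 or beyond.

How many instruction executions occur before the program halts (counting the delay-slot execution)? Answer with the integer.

8

PC=0  slt  r2, r6, r1        | r0=0 r1=10 r2=0 r3=15 r4=14 r5=2 r6=10
PC=1  xor  r2, r5, r6        | r0=0 r1=10 r2=8 r3=15 r4=14 r5=2 r6=10
PC=2  bne  r1, r2, L9        | r0=0 r1=10 r2=8 r3=15 r4=14 r5=2 r6=10  [TAKEN]
PC=3  sub  r3, r0, r2        | r0=0 r1=10 r2=8 r3=65528 r4=14 r5=2 r6=10
PC=9  addi  r0, r3, 15       | r0=0 r1=10 r2=8 r3=65528 r4=14 r5=2 r6=10
PC=10 andi  r2, r2, 3        | r0=0 r1=10 r2=0 r3=65528 r4=14 r5=2 r6=10
PC=11 xori  r1, r5, 8        | r0=0 r1=10 r2=0 r3=65528 r4=14 r5=2 r6=10
PC=12 add  r6, r3, r4        | r0=0 r1=10 r2=0 r3=65528 r4=14 r5=2 r6=6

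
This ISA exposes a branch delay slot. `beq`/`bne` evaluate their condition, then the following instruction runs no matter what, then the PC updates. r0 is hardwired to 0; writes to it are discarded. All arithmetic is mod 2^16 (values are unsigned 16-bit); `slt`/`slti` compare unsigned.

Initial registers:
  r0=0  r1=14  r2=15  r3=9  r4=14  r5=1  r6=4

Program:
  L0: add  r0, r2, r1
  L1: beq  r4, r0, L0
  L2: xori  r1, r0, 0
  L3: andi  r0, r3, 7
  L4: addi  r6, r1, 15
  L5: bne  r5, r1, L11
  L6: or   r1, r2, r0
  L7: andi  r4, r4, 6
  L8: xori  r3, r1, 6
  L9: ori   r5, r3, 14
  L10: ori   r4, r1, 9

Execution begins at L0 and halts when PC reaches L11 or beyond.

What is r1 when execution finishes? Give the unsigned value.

  step pc=0: add  r0, r2, r1  regs=(0,14,15,9,14,1,4)
  step pc=1: beq  r4, r0, L0  cond=F  regs=(0,14,15,9,14,1,4)
  step pc=2: xori  r1, r0, 0  regs=(0,0,15,9,14,1,4)
  step pc=3: andi  r0, r3, 7  regs=(0,0,15,9,14,1,4)
  step pc=4: addi  r6, r1, 15  regs=(0,0,15,9,14,1,15)
  step pc=5: bne  r5, r1, L11  cond=T  regs=(0,0,15,9,14,1,15)
  step pc=6: or   r1, r2, r0  regs=(0,15,15,9,14,1,15)

15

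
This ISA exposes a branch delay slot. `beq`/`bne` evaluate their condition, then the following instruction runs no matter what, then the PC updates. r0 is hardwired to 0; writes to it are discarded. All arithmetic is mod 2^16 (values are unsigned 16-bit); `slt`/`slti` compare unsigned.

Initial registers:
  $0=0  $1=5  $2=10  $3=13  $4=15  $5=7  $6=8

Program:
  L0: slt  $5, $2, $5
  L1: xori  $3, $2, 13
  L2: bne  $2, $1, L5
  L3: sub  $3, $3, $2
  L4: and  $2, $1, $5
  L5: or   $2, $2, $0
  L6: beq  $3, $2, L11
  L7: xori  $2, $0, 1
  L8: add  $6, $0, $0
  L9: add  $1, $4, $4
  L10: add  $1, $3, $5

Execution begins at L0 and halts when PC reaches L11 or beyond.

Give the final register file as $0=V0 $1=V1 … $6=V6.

PC=0  slt  $5, $2, $5        | $0=0 $1=5 $2=10 $3=13 $4=15 $5=0 $6=8
PC=1  xori  $3, $2, 13       | $0=0 $1=5 $2=10 $3=7 $4=15 $5=0 $6=8
PC=2  bne  $2, $1, L5        | $0=0 $1=5 $2=10 $3=7 $4=15 $5=0 $6=8  [TAKEN]
PC=3  sub  $3, $3, $2        | $0=0 $1=5 $2=10 $3=65533 $4=15 $5=0 $6=8
PC=5  or   $2, $2, $0        | $0=0 $1=5 $2=10 $3=65533 $4=15 $5=0 $6=8
PC=6  beq  $3, $2, L11       | $0=0 $1=5 $2=10 $3=65533 $4=15 $5=0 $6=8  [not taken]
PC=7  xori  $2, $0, 1        | $0=0 $1=5 $2=1 $3=65533 $4=15 $5=0 $6=8
PC=8  add  $6, $0, $0        | $0=0 $1=5 $2=1 $3=65533 $4=15 $5=0 $6=0
PC=9  add  $1, $4, $4        | $0=0 $1=30 $2=1 $3=65533 $4=15 $5=0 $6=0
PC=10 add  $1, $3, $5        | $0=0 $1=65533 $2=1 $3=65533 $4=15 $5=0 $6=0

$0=0 $1=65533 $2=1 $3=65533 $4=15 $5=0 $6=0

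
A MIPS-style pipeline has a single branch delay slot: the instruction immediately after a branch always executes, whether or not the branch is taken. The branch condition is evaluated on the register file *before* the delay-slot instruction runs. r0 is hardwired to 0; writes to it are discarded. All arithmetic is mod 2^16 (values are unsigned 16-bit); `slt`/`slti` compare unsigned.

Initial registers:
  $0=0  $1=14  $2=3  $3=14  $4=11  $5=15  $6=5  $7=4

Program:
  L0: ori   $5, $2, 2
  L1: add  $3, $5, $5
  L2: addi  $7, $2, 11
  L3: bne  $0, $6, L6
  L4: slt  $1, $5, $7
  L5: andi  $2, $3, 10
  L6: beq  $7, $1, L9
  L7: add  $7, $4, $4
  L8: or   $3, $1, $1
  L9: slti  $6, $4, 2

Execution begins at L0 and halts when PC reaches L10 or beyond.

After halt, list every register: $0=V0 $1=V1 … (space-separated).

[0] ori   $5, $2, 2  →  {$0:0, $1:14, $2:3, $3:14, $4:11, $5:3, $6:5, $7:4}
[1] add  $3, $5, $5  →  {$0:0, $1:14, $2:3, $3:6, $4:11, $5:3, $6:5, $7:4}
[2] addi  $7, $2, 11  →  {$0:0, $1:14, $2:3, $3:6, $4:11, $5:3, $6:5, $7:14}
[3] bne  $0, $6, L6  →  {$0:0, $1:14, $2:3, $3:6, $4:11, $5:3, $6:5, $7:14}  ⟨branch taken⟩
[4] slt  $1, $5, $7  →  {$0:0, $1:1, $2:3, $3:6, $4:11, $5:3, $6:5, $7:14}
[6] beq  $7, $1, L9  →  {$0:0, $1:1, $2:3, $3:6, $4:11, $5:3, $6:5, $7:14}  ⟨branch fallthrough⟩
[7] add  $7, $4, $4  →  {$0:0, $1:1, $2:3, $3:6, $4:11, $5:3, $6:5, $7:22}
[8] or   $3, $1, $1  →  {$0:0, $1:1, $2:3, $3:1, $4:11, $5:3, $6:5, $7:22}
[9] slti  $6, $4, 2  →  {$0:0, $1:1, $2:3, $3:1, $4:11, $5:3, $6:0, $7:22}

$0=0 $1=1 $2=3 $3=1 $4=11 $5=3 $6=0 $7=22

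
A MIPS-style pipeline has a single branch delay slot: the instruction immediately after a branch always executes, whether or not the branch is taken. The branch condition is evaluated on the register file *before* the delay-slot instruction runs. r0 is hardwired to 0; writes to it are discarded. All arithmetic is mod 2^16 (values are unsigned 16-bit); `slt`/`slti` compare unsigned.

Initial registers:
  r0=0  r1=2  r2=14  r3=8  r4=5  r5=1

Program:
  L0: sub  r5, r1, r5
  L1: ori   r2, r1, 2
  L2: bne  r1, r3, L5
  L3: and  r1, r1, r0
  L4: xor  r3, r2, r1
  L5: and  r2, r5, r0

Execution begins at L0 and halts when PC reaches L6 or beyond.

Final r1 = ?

[0] sub  r5, r1, r5  →  {r0:0, r1:2, r2:14, r3:8, r4:5, r5:1}
[1] ori   r2, r1, 2  →  {r0:0, r1:2, r2:2, r3:8, r4:5, r5:1}
[2] bne  r1, r3, L5  →  {r0:0, r1:2, r2:2, r3:8, r4:5, r5:1}  ⟨branch taken⟩
[3] and  r1, r1, r0  →  {r0:0, r1:0, r2:2, r3:8, r4:5, r5:1}
[5] and  r2, r5, r0  →  {r0:0, r1:0, r2:0, r3:8, r4:5, r5:1}

0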